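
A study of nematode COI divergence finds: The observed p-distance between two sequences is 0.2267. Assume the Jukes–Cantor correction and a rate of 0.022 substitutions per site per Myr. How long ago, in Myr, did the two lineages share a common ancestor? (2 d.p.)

6.13

d = −(3/4) ln(1 − 4p/3) = −0.75 ln(1 − 0.302267) = −0.75 ln(0.697733)
  = −0.75 × (-0.359919) = 0.269939 substitutions/site.
Under a molecular clock d = 2μt, so t = d/(2μ) = 0.269939 / (2 × 0.022) = 6.13 Myr.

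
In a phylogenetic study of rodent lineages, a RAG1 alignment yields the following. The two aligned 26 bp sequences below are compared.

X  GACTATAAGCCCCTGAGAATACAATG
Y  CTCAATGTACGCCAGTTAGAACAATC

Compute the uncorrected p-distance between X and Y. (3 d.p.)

0.500

The sequences differ at 13 of 26 positions.
p = 13/26 = 0.500.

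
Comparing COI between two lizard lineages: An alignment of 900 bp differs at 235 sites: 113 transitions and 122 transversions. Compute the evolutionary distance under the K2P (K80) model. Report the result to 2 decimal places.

P = 113/900 ≈ 0.125556 and Q = 122/900 ≈ 0.135556.
Under the Kimura two-parameter model, d = −½ ln(1 − 2P − Q) − ¼ ln(1 − 2Q).
1 − 2P − Q = 0.613332, giving −½ ln(0.613332) = 0.244424.
1 − 2Q = 0.728888, giving −¼ ln(0.728888) = 0.079059.
d = 0.244424 + 0.079059 = 0.323483.

0.32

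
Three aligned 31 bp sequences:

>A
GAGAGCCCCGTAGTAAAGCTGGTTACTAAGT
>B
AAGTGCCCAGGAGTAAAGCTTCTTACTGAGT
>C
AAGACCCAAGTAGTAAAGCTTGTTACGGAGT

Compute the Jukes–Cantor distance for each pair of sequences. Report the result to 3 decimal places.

A–B: 7/31 sites differ → p ≈ 0.225806, d = −0.75 ln(1 − 0.301075) = 0.268659 ≈ 0.269.
A–C: 7/31 sites differ → p ≈ 0.225806, d = −0.75 ln(1 − 0.301075) = 0.268659 ≈ 0.269.
B–C: 6/31 sites differ → p ≈ 0.193548, d = −0.75 ln(1 − 0.258064) = 0.223869 ≈ 0.224.

d(A,B) = 0.269, d(A,C) = 0.269, d(B,C) = 0.224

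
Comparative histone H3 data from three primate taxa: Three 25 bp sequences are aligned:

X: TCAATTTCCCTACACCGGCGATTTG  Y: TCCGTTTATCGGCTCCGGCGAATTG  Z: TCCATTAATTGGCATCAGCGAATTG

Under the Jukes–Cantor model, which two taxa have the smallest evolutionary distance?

X–Y: 8/25 differ, p = 0.320, d = 0.417.
X–Z: 10/25 differ, p = 0.400, d = 0.572.
Y–Z: 6/25 differ, p = 0.240, d = 0.289.
The smallest distance is between Y and Z.

Y and Z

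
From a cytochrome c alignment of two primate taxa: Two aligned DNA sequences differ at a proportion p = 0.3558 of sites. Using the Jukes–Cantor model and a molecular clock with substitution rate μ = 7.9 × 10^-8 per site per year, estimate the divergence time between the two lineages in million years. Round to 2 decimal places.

3.05

d = −(3/4) ln(1 − 4p/3) = −0.75 ln(1 − 0.4744) = −0.75 ln(0.5256)
  = −0.75 × (-0.643215) = 0.482411 substitutions/site.
Under a molecular clock d = 2μt, so t = d/(2μ) = 0.482411 / (2 × 7.9 × 10^-8) = 3.05 million years.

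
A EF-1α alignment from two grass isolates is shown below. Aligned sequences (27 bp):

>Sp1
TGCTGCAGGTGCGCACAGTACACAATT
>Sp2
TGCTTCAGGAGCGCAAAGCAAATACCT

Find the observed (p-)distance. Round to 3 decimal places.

0.296

The sequences differ at 8 of 27 positions (sites 5, 10, 16, 19, 21, 23, 25, 26).
p = 8/27 = 0.296296… ≈ 0.296 (to 3 d.p.).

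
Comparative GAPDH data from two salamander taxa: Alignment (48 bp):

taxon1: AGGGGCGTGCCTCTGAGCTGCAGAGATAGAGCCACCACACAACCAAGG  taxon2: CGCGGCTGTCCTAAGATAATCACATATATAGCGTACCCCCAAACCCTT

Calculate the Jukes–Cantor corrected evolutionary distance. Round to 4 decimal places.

0.8240

The sequences differ at 24 of 48 sites, so p = 24/48 = 0.5.
d = −(3/4) ln(1 − 4p/3) = −0.75 ln(1 − 0.666667) = −0.75 ln(0.333333)
  = −0.75 × (-1.098613) = 0.823960 substitutions/site.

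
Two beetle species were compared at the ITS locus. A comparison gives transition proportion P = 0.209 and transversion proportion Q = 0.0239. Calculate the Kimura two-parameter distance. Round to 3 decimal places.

0.304

Under the Kimura two-parameter model, d = −½ ln(1 − 2P − Q) − ¼ ln(1 − 2Q).
1 − 2P − Q = 0.5581, giving −½ ln(0.5581) = 0.291609.
1 − 2Q = 0.9522, giving −¼ ln(0.9522) = 0.012245.
d = 0.291609 + 0.012245 = 0.303854.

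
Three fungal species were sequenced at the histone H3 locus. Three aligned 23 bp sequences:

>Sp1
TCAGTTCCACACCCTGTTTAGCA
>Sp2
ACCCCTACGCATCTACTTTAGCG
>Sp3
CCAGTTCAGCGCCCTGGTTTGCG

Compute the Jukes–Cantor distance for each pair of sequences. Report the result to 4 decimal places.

d(Sp1,Sp2) = 0.7614, d(Sp1,Sp3) = 0.3904, d(Sp2,Sp3) = 1.0507

Sp1–Sp2: 11/23 sites differ → p ≈ 0.478261, d = −0.75 ln(1 − 0.637681) = 0.761423 ≈ 0.7614.
Sp1–Sp3: 7/23 sites differ → p ≈ 0.304348, d = −0.75 ln(1 − 0.405797) = 0.390401 ≈ 0.3904.
Sp2–Sp3: 13/23 sites differ → p ≈ 0.565217, d = −0.75 ln(1 − 0.753623) = 1.050669 ≈ 1.0507.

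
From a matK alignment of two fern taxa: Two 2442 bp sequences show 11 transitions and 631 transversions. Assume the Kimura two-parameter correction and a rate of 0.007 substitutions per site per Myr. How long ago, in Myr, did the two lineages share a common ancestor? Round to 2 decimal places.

24.10

P = 11/2442 ≈ 0.004505 and Q = 631/2442 ≈ 0.258395.
Under the Kimura two-parameter model, d = −½ ln(1 − 2P − Q) − ¼ ln(1 − 2Q).
1 − 2P − Q = 0.732595, giving −½ ln(0.732595) = 0.155581.
1 − 2Q = 0.48321, giving −¼ ln(0.48321) = 0.181826.
d = 0.155581 + 0.181826 = 0.337407.
Under a molecular clock d = 2μt, so t = d/(2μ) = 0.337407 / (2 × 0.007) = 24.10 Myr.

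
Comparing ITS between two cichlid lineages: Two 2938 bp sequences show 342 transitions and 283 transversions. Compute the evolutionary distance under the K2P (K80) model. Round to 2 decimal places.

P = 342/2938 ≈ 0.116406 and Q = 283/2938 ≈ 0.096324.
Under the Kimura two-parameter model, d = −½ ln(1 − 2P − Q) − ¼ ln(1 − 2Q).
1 − 2P − Q = 0.670864, giving −½ ln(0.670864) = 0.199594.
1 − 2Q = 0.807352, giving −¼ ln(0.807352) = 0.053499.
d = 0.199594 + 0.053499 = 0.253093.

0.25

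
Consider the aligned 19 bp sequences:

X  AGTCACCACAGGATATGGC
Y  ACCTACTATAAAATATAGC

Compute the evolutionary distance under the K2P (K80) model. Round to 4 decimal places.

Of 19 sites, 7 differences are transitions and 1 are transversions, so P = 7/19 ≈ 0.368421 and Q = 1/19 ≈ 0.052632.
Under the Kimura two-parameter model, d = −½ ln(1 − 2P − Q) − ¼ ln(1 − 2Q).
1 − 2P − Q = 0.210526, giving −½ ln(0.210526) = 0.779073.
1 − 2Q = 0.894736, giving −¼ ln(0.894736) = 0.027807.
d = 0.779073 + 0.027807 = 0.806880.

0.8069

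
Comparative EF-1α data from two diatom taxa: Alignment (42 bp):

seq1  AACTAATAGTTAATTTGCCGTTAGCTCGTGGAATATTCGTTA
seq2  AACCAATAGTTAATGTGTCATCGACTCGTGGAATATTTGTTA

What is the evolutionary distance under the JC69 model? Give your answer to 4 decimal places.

0.2197

The sequences differ at 8 of 42 sites (4, 15, 18, 20, 22, 23, 24, 38), so p = 8/42 ≈ 0.190476.
d = −(3/4) ln(1 − 4p/3) = −0.75 ln(1 − 0.253968) = −0.75 ln(0.746032)
  = −0.75 × (-0.292987) = 0.219740 substitutions/site.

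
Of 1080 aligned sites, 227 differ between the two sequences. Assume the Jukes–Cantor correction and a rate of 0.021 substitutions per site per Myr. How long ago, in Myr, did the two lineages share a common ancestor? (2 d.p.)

p = 227/1080 ≈ 0.210185.
d = −(3/4) ln(1 − 4p/3) = −0.75 ln(1 − 0.280247) = −0.75 ln(0.719753)
  = −0.75 × (-0.328847) = 0.246635 substitutions/site.
Under a molecular clock d = 2μt, so t = d/(2μ) = 0.246635 / (2 × 0.021) = 5.87 Myr.

5.87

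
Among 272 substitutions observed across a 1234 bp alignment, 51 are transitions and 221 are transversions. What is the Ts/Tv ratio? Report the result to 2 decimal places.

0.23

R = 51/221 = 0.230769… ≈ 0.23 (to 2 d.p.).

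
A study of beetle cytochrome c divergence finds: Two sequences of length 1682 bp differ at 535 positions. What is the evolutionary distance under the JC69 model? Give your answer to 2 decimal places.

p = 535/1682 ≈ 0.318074.
d = −(3/4) ln(1 − 4p/3) = −0.75 ln(1 − 0.424099) = −0.75 ln(0.575901)
  = −0.75 × (-0.551820) = 0.413865 substitutions/site.

0.41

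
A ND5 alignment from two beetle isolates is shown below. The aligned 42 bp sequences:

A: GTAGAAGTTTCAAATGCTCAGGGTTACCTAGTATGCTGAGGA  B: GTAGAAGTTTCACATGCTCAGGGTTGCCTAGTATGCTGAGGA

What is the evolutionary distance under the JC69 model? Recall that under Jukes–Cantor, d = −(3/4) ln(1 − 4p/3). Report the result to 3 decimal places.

The sequences differ at 2 of 42 sites (13, 26), so p = 2/42 ≈ 0.047619.
d = −(3/4) ln(1 − 4p/3) = −0.75 ln(1 − 0.063492) = −0.75 ln(0.936508)
  = −0.75 × (-0.065597) = 0.049198 substitutions/site.

0.049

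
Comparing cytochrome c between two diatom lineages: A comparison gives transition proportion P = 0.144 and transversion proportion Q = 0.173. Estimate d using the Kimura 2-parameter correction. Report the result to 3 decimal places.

Under the Kimura two-parameter model, d = −½ ln(1 − 2P − Q) − ¼ ln(1 − 2Q).
1 − 2P − Q = 0.539, giving −½ ln(0.539) = 0.309020.
1 − 2Q = 0.654, giving −¼ ln(0.654) = 0.106162.
d = 0.309020 + 0.106162 = 0.415182.

0.415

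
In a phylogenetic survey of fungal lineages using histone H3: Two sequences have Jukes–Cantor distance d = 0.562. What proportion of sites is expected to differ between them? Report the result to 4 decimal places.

p = (3/4)(1 − e^(−4d/3)) = 0.75 × (1 − e^(-0.749333)) = 0.75 × (1 − 0.472682) = 0.395489.

0.3955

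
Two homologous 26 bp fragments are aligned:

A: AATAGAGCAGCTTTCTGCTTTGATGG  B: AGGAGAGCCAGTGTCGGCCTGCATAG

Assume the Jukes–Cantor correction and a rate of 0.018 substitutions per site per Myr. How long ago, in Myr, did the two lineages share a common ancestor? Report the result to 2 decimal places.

The sequences differ at 11 of 26 sites, so p = 11/26 ≈ 0.423077.
d = −(3/4) ln(1 − 4p/3) = −0.75 ln(1 − 0.564103) = −0.75 ln(0.435897)
  = −0.75 × (-0.830349) = 0.622762 substitutions/site.
Under a molecular clock d = 2μt, so t = d/(2μ) = 0.622762 / (2 × 0.018) = 17.30 Myr.

17.30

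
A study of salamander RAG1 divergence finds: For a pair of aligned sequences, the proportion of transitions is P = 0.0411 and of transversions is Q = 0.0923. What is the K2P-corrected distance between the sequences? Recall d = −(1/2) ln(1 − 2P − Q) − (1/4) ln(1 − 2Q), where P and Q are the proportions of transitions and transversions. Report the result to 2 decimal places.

0.15

Under the Kimura two-parameter model, d = −½ ln(1 − 2P − Q) − ¼ ln(1 − 2Q).
1 − 2P − Q = 0.8255, giving −½ ln(0.8255) = 0.095883.
1 − 2Q = 0.8154, giving −¼ ln(0.8154) = 0.051019.
d = 0.095883 + 0.051019 = 0.146902.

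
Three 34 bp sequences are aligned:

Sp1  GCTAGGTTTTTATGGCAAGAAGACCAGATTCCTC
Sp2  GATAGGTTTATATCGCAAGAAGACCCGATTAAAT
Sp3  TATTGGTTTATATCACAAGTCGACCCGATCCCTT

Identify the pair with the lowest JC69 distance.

Sp1 and Sp2

Sp1–Sp2: 8/34 differ, p = 0.235, d = 0.282.
Sp1–Sp3: 11/34 differ, p = 0.324, d = 0.423.
Sp2–Sp3: 9/34 differ, p = 0.265, d = 0.326.
The smallest distance is between Sp1 and Sp2.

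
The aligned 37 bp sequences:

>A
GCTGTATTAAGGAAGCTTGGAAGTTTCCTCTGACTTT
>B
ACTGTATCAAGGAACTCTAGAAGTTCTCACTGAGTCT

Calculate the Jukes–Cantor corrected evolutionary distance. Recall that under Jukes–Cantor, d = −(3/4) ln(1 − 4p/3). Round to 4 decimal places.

0.3786

The sequences differ at 11 of 37 sites, so p = 11/37 ≈ 0.297297.
d = −(3/4) ln(1 − 4p/3) = −0.75 ln(1 − 0.396396) = −0.75 ln(0.603604)
  = −0.75 × (-0.504837) = 0.378628 substitutions/site.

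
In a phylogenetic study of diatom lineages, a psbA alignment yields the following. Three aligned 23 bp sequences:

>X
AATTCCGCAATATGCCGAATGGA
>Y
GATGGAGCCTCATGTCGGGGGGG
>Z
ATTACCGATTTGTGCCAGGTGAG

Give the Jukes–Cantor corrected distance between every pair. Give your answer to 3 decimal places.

X–Y: 12/23 sites differ → p ≈ 0.521739, d = −0.75 ln(1 − 0.695652) = 0.892188 ≈ 0.892.
X–Z: 11/23 sites differ → p ≈ 0.478261, d = −0.75 ln(1 − 0.637681) = 0.761423 ≈ 0.761.
Y–Z: 13/23 sites differ → p ≈ 0.565217, d = −0.75 ln(1 − 0.753623) = 1.050669 ≈ 1.051.

d(X,Y) = 0.892, d(X,Z) = 0.761, d(Y,Z) = 1.051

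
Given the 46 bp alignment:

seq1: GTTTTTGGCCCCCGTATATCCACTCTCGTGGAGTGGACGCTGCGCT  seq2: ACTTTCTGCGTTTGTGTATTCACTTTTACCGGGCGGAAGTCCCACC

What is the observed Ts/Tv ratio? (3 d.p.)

Transitions are A↔G and C↔T; transversions are all other mismatches.
Transitions: 18. Transversions: 5.
R = 18/5 = 3.600.

3.600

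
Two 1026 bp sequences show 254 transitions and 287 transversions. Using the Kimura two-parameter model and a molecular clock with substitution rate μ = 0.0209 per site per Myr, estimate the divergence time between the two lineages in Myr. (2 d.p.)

22.74

P = 254/1026 ≈ 0.247563 and Q = 287/1026 ≈ 0.279727.
Under the Kimura two-parameter model, d = −½ ln(1 − 2P − Q) − ¼ ln(1 − 2Q).
1 − 2P − Q = 0.225147, giving −½ ln(0.225147) = 0.745501.
1 − 2Q = 0.440546, giving −¼ ln(0.440546) = 0.204935.
d = 0.745501 + 0.204935 = 0.950436.
Under a molecular clock d = 2μt, so t = d/(2μ) = 0.950436 / (2 × 0.0209) = 22.74 Myr.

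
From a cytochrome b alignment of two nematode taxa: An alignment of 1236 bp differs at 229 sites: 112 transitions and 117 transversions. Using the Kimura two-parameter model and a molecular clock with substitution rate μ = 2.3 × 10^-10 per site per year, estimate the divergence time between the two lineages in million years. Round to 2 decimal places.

464.95

P = 112/1236 ≈ 0.090615 and Q = 117/1236 ≈ 0.09466.
Under the Kimura two-parameter model, d = −½ ln(1 − 2P − Q) − ¼ ln(1 − 2Q).
1 − 2P − Q = 0.72411, giving −½ ln(0.72411) = 0.161406.
1 − 2Q = 0.81068, giving −¼ ln(0.81068) = 0.052470.
d = 0.161406 + 0.052470 = 0.213876.
Under a molecular clock d = 2μt, so t = d/(2μ) = 0.213876 / (2 × 2.3 × 10^-10) = 464.95 million years.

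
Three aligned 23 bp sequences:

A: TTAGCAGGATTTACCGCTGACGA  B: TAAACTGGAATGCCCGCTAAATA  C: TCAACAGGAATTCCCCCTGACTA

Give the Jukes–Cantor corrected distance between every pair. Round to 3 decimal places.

d(A,B) = 0.553, d(A,C) = 0.321, d(B,C) = 0.321

A–B: 9/23 sites differ → p ≈ 0.391304, d = −0.75 ln(1 − 0.521739) = 0.553199 ≈ 0.553.
A–C: 6/23 sites differ → p ≈ 0.26087, d = −0.75 ln(1 − 0.347827) = 0.320584 ≈ 0.321.
B–C: 6/23 sites differ → p ≈ 0.26087, d = −0.75 ln(1 − 0.347827) = 0.320584 ≈ 0.321.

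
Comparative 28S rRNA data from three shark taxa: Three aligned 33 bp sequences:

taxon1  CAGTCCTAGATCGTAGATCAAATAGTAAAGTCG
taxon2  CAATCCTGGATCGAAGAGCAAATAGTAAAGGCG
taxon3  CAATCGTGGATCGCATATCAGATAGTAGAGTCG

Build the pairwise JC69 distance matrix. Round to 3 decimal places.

d(taxon1,taxon2) = 0.169, d(taxon1,taxon3) = 0.249, d(taxon2,taxon3) = 0.249

taxon1–taxon2: 5/33 sites differ → p ≈ 0.151515, d = −0.75 ln(1 − 0.20202) = 0.169254 ≈ 0.169.
taxon1–taxon3: 7/33 sites differ → p ≈ 0.212121, d = −0.75 ln(1 − 0.282828) = 0.249330 ≈ 0.249.
taxon2–taxon3: 7/33 sites differ → p ≈ 0.212121, d = −0.75 ln(1 − 0.282828) = 0.249330 ≈ 0.249.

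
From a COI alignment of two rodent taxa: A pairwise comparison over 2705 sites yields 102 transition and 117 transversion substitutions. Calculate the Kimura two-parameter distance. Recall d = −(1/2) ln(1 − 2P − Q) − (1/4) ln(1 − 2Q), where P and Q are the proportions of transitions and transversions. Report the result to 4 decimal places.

P = 102/2705 ≈ 0.037708 and Q = 117/2705 ≈ 0.043253.
Under the Kimura two-parameter model, d = −½ ln(1 − 2P − Q) − ¼ ln(1 − 2Q).
1 − 2P − Q = 0.881331, giving −½ ln(0.881331) = 0.063161.
1 − 2Q = 0.913494, giving −¼ ln(0.913494) = 0.022620.
d = 0.063161 + 0.022620 = 0.085781.

0.0858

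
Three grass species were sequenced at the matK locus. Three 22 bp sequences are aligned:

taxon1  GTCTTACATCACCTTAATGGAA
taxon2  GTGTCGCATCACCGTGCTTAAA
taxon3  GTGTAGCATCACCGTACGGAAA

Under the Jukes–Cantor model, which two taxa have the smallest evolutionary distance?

taxon1–taxon2: 8/22 differ, p = 0.364, d = 0.497.
taxon1–taxon3: 7/22 differ, p = 0.318, d = 0.414.
taxon2–taxon3: 4/22 differ, p = 0.182, d = 0.208.
The smallest distance is between taxon2 and taxon3.

taxon2 and taxon3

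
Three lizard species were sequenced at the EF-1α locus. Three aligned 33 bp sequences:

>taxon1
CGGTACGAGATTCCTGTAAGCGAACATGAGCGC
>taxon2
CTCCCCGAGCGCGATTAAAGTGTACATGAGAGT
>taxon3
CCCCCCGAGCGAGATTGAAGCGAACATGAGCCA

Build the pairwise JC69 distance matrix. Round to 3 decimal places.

d(taxon1,taxon2) = 0.699, d(taxon1,taxon3) = 0.559, d(taxon2,taxon3) = 0.293

taxon1–taxon2: 15/33 sites differ → p ≈ 0.454545, d = −0.75 ln(1 − 0.60606) = 0.698667 ≈ 0.699.
taxon1–taxon3: 13/33 sites differ → p ≈ 0.393939, d = −0.75 ln(1 − 0.525252) = 0.558728 ≈ 0.559.
taxon2–taxon3: 8/33 sites differ → p ≈ 0.242424, d = −0.75 ln(1 − 0.323232) = 0.292820 ≈ 0.293.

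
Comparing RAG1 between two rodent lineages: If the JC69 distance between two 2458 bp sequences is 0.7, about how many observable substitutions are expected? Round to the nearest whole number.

Invert JC69: p = (3/4)(1 − e^(−4d/3)) = 0.75 × (1 − e^(-0.933333)) = 0.75 × (1 − 0.393241) = 0.455069.
Expected differing sites = pL ≈ 0.455069 × 2458 = 1118.559602 ≈ 1119.

1119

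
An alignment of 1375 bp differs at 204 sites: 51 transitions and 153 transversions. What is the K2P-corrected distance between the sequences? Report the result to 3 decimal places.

0.165

P = 51/1375 ≈ 0.037091 and Q = 153/1375 ≈ 0.111273.
Under the Kimura two-parameter model, d = −½ ln(1 − 2P − Q) − ¼ ln(1 − 2Q).
1 − 2P − Q = 0.814545, giving −½ ln(0.814545) = 0.102563.
1 − 2Q = 0.777454, giving −¼ ln(0.777454) = 0.062933.
d = 0.102563 + 0.062933 = 0.165496.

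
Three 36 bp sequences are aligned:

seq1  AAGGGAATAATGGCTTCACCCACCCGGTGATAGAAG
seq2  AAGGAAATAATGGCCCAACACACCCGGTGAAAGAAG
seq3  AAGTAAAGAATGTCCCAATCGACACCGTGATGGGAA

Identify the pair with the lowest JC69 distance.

seq1 and seq2

seq1–seq2: 6/36 differ, p = 0.167, d = 0.188.
seq1–seq3: 14/36 differ, p = 0.389, d = 0.548.
seq2–seq3: 12/36 differ, p = 0.333, d = 0.441.
The smallest distance is between seq1 and seq2.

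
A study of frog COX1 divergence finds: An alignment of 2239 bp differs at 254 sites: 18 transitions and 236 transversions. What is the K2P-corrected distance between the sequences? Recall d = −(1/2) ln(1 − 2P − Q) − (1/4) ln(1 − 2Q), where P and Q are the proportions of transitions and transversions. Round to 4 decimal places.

P = 18/2239 ≈ 0.008039 and Q = 236/2239 ≈ 0.105404.
Under the Kimura two-parameter model, d = −½ ln(1 − 2P − Q) − ¼ ln(1 − 2Q).
1 − 2P − Q = 0.878518, giving −½ ln(0.878518) = 0.064759.
1 − 2Q = 0.789192, giving −¼ ln(0.789192) = 0.059186.
d = 0.064759 + 0.059186 = 0.123945.

0.1239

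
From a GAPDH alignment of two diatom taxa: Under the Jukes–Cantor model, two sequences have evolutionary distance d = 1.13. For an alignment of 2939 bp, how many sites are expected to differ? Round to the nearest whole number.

Invert JC69: p = (3/4)(1 − e^(−4d/3)) = 0.75 × (1 − e^(-1.506667)) = 0.75 × (1 − 0.221647) = 0.583765.
Expected differing sites = pL ≈ 0.583765 × 2939 = 1715.685335 ≈ 1716.

1716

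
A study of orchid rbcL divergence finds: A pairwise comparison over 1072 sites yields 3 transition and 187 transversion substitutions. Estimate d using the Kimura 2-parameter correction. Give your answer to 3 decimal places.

0.207

P = 3/1072 ≈ 0.002799 and Q = 187/1072 ≈ 0.17444.
Under the Kimura two-parameter model, d = −½ ln(1 − 2P − Q) − ¼ ln(1 − 2Q).
1 − 2P − Q = 0.819962, giving −½ ln(0.819962) = 0.099249.
1 − 2Q = 0.65112, giving −¼ ln(0.65112) = 0.107265.
d = 0.099249 + 0.107265 = 0.206514.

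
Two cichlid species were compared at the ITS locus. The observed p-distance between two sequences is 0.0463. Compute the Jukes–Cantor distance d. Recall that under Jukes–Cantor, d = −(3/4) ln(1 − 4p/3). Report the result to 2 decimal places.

d = −(3/4) ln(1 − 4p/3) = −0.75 ln(1 − 0.061733) = −0.75 ln(0.938267)
  = −0.75 × (-0.063721) = 0.047791 substitutions/site.

0.05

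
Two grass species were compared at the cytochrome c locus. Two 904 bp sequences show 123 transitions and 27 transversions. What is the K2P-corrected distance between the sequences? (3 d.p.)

0.195

P = 123/904 ≈ 0.136062 and Q = 27/904 ≈ 0.029867.
Under the Kimura two-parameter model, d = −½ ln(1 − 2P − Q) − ¼ ln(1 − 2Q).
1 − 2P − Q = 0.698009, giving −½ ln(0.698009) = 0.179762.
1 − 2Q = 0.940266, giving −¼ ln(0.940266) = 0.015398.
d = 0.179762 + 0.015398 = 0.195160.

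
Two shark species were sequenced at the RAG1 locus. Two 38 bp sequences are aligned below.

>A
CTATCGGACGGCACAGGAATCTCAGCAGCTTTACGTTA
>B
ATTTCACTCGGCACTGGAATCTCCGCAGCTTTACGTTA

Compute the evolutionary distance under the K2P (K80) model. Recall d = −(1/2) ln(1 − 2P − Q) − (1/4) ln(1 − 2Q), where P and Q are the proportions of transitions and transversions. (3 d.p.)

0.213

Of 38 sites, 1 differences are transitions and 6 are transversions, so P = 1/38 ≈ 0.026316 and Q = 6/38 ≈ 0.157895.
Under the Kimura two-parameter model, d = −½ ln(1 − 2P − Q) − ¼ ln(1 − 2Q).
1 − 2P − Q = 0.789473, giving −½ ln(0.789473) = 0.118195.
1 − 2Q = 0.68421, giving −¼ ln(0.68421) = 0.094873.
d = 0.118195 + 0.094873 = 0.213068.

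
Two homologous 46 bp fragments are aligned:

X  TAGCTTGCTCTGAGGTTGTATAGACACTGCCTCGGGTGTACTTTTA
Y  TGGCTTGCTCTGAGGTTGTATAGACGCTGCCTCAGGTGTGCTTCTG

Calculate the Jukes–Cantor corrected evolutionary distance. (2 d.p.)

The sequences differ at 6 of 46 sites (2, 26, 34, 40, 44, 46), so p = 6/46 ≈ 0.130435.
d = −(3/4) ln(1 − 4p/3) = −0.75 ln(1 − 0.173913) = −0.75 ln(0.826087)
  = −0.75 × (-0.191055) = 0.143291 substitutions/site.

0.14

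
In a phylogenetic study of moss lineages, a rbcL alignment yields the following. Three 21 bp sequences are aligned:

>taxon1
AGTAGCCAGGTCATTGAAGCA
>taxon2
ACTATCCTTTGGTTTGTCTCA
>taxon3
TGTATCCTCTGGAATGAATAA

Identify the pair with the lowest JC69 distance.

taxon1–taxon2: 11/21 differ, p = 0.524, d = 0.899.
taxon1–taxon3: 10/21 differ, p = 0.476, d = 0.756.
taxon2–taxon3: 8/21 differ, p = 0.381, d = 0.532.
The smallest distance is between taxon2 and taxon3.

taxon2 and taxon3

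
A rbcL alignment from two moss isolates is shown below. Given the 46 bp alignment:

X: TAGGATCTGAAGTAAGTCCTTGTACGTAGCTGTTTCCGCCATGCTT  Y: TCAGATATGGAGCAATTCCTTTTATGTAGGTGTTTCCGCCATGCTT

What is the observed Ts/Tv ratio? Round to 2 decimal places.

Transitions are A↔G and C↔T; transversions are all other mismatches.
Transitions: 4. Transversions: 5.
R = 4/5 = 0.80.

0.80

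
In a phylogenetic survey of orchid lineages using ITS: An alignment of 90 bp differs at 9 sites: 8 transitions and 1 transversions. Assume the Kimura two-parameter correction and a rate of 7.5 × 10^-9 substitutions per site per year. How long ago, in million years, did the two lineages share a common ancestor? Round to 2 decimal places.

P = 8/90 ≈ 0.088889 and Q = 1/90 ≈ 0.011111.
Under the Kimura two-parameter model, d = −½ ln(1 − 2P − Q) − ¼ ln(1 − 2Q).
1 − 2P − Q = 0.811111, giving −½ ln(0.811111) = 0.104675.
1 − 2Q = 0.977778, giving −¼ ln(0.977778) = 0.005618.
d = 0.104675 + 0.005618 = 0.110293.
Under a molecular clock d = 2μt, so t = d/(2μ) = 0.110293 / (2 × 7.5 × 10^-9) = 7.35 million years.

7.35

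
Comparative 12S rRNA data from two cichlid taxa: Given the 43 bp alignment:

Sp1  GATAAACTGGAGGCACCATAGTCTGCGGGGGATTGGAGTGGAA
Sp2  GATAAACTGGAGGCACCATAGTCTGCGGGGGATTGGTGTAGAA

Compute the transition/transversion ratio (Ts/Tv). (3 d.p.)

1.000

Transitions are A↔G and C↔T; transversions are all other mismatches.
Transitions: 1. Transversions: 1.
R = 1/1 = 1.000.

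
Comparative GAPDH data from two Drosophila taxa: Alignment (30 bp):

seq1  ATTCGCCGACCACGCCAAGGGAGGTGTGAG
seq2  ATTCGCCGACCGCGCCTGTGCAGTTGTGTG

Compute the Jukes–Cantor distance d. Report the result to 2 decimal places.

The sequences differ at 7 of 30 sites (12, 17, 18, 19, 21, 24, 29), so p = 7/30 ≈ 0.233333.
d = −(3/4) ln(1 − 4p/3) = −0.75 ln(1 − 0.311111) = −0.75 ln(0.688889)
  = −0.75 × (-0.372675) = 0.279506 substitutions/site.

0.28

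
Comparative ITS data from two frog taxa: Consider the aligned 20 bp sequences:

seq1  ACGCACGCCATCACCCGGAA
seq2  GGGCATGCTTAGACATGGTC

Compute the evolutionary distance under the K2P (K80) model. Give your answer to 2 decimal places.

Of 20 sites, 4 differences are transitions and 7 are transversions, so P = 4/20 = 0.2 and Q = 7/20 = 0.35.
Under the Kimura two-parameter model, d = −½ ln(1 − 2P − Q) − ¼ ln(1 − 2Q).
1 − 2P − Q = 0.25, giving −½ ln(0.25) = 0.693147.
1 − 2Q = 0.3, giving −¼ ln(0.3) = 0.300993.
d = 0.693147 + 0.300993 = 0.994140.

0.99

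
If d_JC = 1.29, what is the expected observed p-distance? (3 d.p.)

0.616

p = (3/4)(1 − e^(−4d/3)) = 0.75 × (1 − e^(-1.72)) = 0.75 × (1 − 0.179066) = 0.615701.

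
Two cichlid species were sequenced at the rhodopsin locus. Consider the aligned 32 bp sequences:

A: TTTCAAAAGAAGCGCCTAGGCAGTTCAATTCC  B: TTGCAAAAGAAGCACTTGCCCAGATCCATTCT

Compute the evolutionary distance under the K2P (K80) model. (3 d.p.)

0.354

Of 32 sites, 4 differences are transitions and 5 are transversions, so P = 4/32 = 0.125 and Q = 5/32 = 0.15625.
Under the Kimura two-parameter model, d = −½ ln(1 − 2P − Q) − ¼ ln(1 − 2Q).
1 − 2P − Q = 0.59375, giving −½ ln(0.59375) = 0.260648.
1 − 2Q = 0.6875, giving −¼ ln(0.6875) = 0.093673.
d = 0.260648 + 0.093673 = 0.354321.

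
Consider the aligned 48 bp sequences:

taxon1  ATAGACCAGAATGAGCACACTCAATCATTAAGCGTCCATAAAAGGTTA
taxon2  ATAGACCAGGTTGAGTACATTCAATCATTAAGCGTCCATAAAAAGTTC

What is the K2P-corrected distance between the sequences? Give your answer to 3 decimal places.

Of 48 sites, 4 differences are transitions and 2 are transversions, so P = 4/48 ≈ 0.083333 and Q = 2/48 ≈ 0.041667.
Under the Kimura two-parameter model, d = −½ ln(1 − 2P − Q) − ¼ ln(1 − 2Q).
1 − 2P − Q = 0.791667, giving −½ ln(0.791667) = 0.116807.
1 − 2Q = 0.916666, giving −¼ ln(0.916666) = 0.021753.
d = 0.116807 + 0.021753 = 0.138560.

0.139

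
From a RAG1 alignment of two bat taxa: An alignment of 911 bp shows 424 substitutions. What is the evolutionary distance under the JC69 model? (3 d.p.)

0.727

p = 424/911 ≈ 0.465423.
d = −(3/4) ln(1 − 4p/3) = −0.75 ln(1 − 0.620564) = −0.75 ln(0.379436)
  = −0.75 × (-0.969069) = 0.726802 substitutions/site.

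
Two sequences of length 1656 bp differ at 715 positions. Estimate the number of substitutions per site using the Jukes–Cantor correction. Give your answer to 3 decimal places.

p = 715/1656 ≈ 0.431763.
d = −(3/4) ln(1 − 4p/3) = −0.75 ln(1 − 0.575684) = −0.75 ln(0.424316)
  = −0.75 × (-0.857277) = 0.642958 substitutions/site.

0.643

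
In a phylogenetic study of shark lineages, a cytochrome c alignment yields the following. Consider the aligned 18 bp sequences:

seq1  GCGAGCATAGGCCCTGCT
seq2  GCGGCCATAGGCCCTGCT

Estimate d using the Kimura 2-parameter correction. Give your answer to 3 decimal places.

Of 18 sites, 1 differences are transitions and 1 are transversions, so P = 1/18 ≈ 0.055556 and Q = 1/18 ≈ 0.055556.
Under the Kimura two-parameter model, d = −½ ln(1 − 2P − Q) − ¼ ln(1 − 2Q).
1 − 2P − Q = 0.833332, giving −½ ln(0.833332) = 0.091162.
1 − 2Q = 0.888888, giving −¼ ln(0.888888) = 0.029446.
d = 0.091162 + 0.029446 = 0.120608.

0.121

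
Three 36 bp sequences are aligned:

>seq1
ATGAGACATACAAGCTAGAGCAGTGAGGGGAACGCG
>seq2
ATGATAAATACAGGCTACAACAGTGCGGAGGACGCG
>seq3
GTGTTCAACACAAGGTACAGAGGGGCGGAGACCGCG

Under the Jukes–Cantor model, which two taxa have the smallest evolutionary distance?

seq1 and seq2

seq1–seq2: 8/36 differ, p = 0.222, d = 0.264.
seq1–seq3: 14/36 differ, p = 0.389, d = 0.548.
seq2–seq3: 12/36 differ, p = 0.333, d = 0.441.
The smallest distance is between seq1 and seq2.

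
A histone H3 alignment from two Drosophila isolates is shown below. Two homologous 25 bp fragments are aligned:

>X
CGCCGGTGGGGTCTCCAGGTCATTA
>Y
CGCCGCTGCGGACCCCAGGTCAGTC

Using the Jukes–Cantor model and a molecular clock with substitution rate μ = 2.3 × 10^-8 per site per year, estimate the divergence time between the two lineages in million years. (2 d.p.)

6.29

The sequences differ at 6 of 25 sites (6, 9, 12, 14, 23, 25), so p = 6/25 = 0.24.
d = −(3/4) ln(1 − 4p/3) = −0.75 ln(1 − 0.32) = −0.75 ln(0.68)
  = −0.75 × (-0.385662) = 0.289247 substitutions/site.
Under a molecular clock d = 2μt, so t = d/(2μ) = 0.289247 / (2 × 2.3 × 10^-8) = 6.29 million years.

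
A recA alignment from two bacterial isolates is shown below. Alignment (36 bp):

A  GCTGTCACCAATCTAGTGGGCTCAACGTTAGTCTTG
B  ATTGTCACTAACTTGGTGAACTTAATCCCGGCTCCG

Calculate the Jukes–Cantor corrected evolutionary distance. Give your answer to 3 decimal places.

The sequences differ at 18 of 36 sites, so p = 18/36 = 0.5.
d = −(3/4) ln(1 − 4p/3) = −0.75 ln(1 − 0.666667) = −0.75 ln(0.333333)
  = −0.75 × (-1.098613) = 0.823960 substitutions/site.

0.824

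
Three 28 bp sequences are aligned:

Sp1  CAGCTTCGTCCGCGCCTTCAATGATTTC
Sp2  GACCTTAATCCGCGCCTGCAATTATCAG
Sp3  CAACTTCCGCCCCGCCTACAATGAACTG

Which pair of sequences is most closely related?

Sp1–Sp2: 9/28 differ, p = 0.321, d = 0.420.
Sp1–Sp3: 8/28 differ, p = 0.286, d = 0.360.
Sp2–Sp3: 10/28 differ, p = 0.357, d = 0.485.
The smallest distance is between Sp1 and Sp3.

Sp1 and Sp3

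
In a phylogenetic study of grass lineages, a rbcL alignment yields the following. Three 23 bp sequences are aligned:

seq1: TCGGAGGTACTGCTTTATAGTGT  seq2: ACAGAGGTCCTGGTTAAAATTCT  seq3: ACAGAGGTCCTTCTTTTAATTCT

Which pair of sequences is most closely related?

seq1–seq2: 8/23 differ, p = 0.348, d = 0.467.
seq1–seq3: 8/23 differ, p = 0.348, d = 0.467.
seq2–seq3: 4/23 differ, p = 0.174, d = 0.198.
The smallest distance is between seq2 and seq3.

seq2 and seq3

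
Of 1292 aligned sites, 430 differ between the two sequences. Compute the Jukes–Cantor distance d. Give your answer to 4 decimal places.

0.4399

p = 430/1292 ≈ 0.332817.
d = −(3/4) ln(1 − 4p/3) = −0.75 ln(1 − 0.443756) = −0.75 ln(0.556244)
  = −0.75 × (-0.586548) = 0.439911 substitutions/site.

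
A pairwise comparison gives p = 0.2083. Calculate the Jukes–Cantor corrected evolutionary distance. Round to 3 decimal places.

0.244

d = −(3/4) ln(1 − 4p/3) = −0.75 ln(1 − 0.277733) = −0.75 ln(0.722267)
  = −0.75 × (-0.325360) = 0.244020 substitutions/site.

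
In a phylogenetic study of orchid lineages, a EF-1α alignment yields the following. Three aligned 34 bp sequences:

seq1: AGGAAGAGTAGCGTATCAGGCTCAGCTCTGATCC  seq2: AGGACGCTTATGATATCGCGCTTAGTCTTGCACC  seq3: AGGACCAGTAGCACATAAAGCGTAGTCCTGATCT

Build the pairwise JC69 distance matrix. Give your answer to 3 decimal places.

seq1–seq2: 14/34 sites differ → p ≈ 0.411765, d = −0.75 ln(1 − 0.54902) = 0.597249 ≈ 0.597.
seq1–seq3: 11/34 sites differ → p ≈ 0.323529, d = −0.75 ln(1 − 0.431372) = 0.423397 ≈ 0.423.
seq2–seq3: 14/34 sites differ → p ≈ 0.411765, d = −0.75 ln(1 − 0.54902) = 0.597249 ≈ 0.597.

d(seq1,seq2) = 0.597, d(seq1,seq3) = 0.423, d(seq2,seq3) = 0.597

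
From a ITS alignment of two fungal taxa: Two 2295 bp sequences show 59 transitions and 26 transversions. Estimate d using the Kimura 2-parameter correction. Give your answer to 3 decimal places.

0.038

P = 59/2295 ≈ 0.025708 and Q = 26/2295 ≈ 0.011329.
Under the Kimura two-parameter model, d = −½ ln(1 − 2P − Q) − ¼ ln(1 − 2Q).
1 − 2P − Q = 0.937255, giving −½ ln(0.937255) = 0.032400.
1 − 2Q = 0.977342, giving −¼ ln(0.977342) = 0.005730.
d = 0.032400 + 0.005730 = 0.038130.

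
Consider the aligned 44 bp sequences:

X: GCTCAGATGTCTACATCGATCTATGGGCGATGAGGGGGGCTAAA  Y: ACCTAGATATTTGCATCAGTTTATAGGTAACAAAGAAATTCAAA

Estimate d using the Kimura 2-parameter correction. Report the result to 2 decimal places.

1.35

Of 44 sites, 20 differences are transitions and 1 are transversions, so P = 20/44 ≈ 0.454545 and Q = 1/44 ≈ 0.022727.
Under the Kimura two-parameter model, d = −½ ln(1 − 2P − Q) − ¼ ln(1 − 2Q).
1 − 2P − Q = 0.068183, giving −½ ln(0.068183) = 1.342780.
1 − 2Q = 0.954546, giving −¼ ln(0.954546) = 0.011630.
d = 1.342780 + 0.011630 = 1.354410.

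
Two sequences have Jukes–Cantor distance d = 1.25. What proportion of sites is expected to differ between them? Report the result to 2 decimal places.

0.61

p = (3/4)(1 − e^(−4d/3)) = 0.75 × (1 − e^(-1.666667)) = 0.75 × (1 − 0.188876) = 0.608343.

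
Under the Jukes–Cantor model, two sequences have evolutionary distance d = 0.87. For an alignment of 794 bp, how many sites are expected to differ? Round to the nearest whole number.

Invert JC69: p = (3/4)(1 − e^(−4d/3)) = 0.75 × (1 − e^(-1.16)) = 0.75 × (1 − 0.313486) = 0.514886.
Expected differing sites = pL ≈ 0.514886 × 794 = 408.819484 ≈ 409.

409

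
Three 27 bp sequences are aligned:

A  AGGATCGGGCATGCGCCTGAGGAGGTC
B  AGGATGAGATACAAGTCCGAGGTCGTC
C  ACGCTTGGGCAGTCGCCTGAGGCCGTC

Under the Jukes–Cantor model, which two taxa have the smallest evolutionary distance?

A and C

A–B: 11/27 differ, p = 0.407, d = 0.588.
A–C: 7/27 differ, p = 0.259, d = 0.318.
B–C: 12/27 differ, p = 0.444, d = 0.673.
The smallest distance is between A and C.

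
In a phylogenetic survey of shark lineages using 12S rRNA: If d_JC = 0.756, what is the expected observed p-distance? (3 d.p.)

p = (3/4)(1 − e^(−4d/3)) = 0.75 × (1 − e^(-1.008)) = 0.75 × (1 − 0.364948) = 0.476289.

0.476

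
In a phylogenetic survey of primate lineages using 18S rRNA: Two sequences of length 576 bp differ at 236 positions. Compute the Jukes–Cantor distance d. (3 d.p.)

0.593

p = 236/576 ≈ 0.409722.
d = −(3/4) ln(1 − 4p/3) = −0.75 ln(1 − 0.546296) = −0.75 ln(0.453704)
  = −0.75 × (-0.790310) = 0.592733 substitutions/site.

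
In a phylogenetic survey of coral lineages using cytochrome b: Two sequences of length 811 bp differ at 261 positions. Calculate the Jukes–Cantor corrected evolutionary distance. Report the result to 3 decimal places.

p = 261/811 ≈ 0.321825.
d = −(3/4) ln(1 − 4p/3) = −0.75 ln(1 − 0.4291) = −0.75 ln(0.5709)
  = −0.75 × (-0.560541) = 0.420406 substitutions/site.

0.420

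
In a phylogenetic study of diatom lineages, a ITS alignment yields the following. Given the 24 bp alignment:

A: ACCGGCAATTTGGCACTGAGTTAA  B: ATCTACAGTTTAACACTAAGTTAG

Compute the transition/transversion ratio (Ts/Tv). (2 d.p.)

Transitions are A↔G and C↔T; transversions are all other mismatches.
Transitions: 7. Transversions: 1.
R = 7/1 = 7.00.

7.00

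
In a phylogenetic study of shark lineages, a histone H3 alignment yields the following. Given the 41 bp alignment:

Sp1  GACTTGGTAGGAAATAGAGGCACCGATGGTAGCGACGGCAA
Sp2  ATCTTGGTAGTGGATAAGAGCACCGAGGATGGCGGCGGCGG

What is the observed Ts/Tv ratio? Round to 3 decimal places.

3.667

Transitions are A↔G and C↔T; transversions are all other mismatches.
Transitions: 11. Transversions: 3.
R = 11/3 = 3.666666… ≈ 3.667 (to 3 d.p.).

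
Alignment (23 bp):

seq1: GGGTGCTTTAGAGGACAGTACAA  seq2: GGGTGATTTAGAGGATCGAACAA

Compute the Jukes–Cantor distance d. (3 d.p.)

The sequences differ at 4 of 23 sites (6, 16, 17, 19), so p = 4/23 ≈ 0.173913.
d = −(3/4) ln(1 − 4p/3) = −0.75 ln(1 − 0.231884) = −0.75 ln(0.768116)
  = −0.75 × (-0.263815) = 0.197861 substitutions/site.

0.198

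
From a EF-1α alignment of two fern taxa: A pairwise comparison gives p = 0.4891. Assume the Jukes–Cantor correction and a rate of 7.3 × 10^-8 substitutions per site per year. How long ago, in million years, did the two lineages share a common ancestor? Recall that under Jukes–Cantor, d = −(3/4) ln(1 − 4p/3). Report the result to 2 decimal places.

5.42

d = −(3/4) ln(1 − 4p/3) = −0.75 ln(1 − 0.652133) = −0.75 ln(0.347867)
  = −0.75 × (-1.055935) = 0.791951 substitutions/site.
Under a molecular clock d = 2μt, so t = d/(2μ) = 0.791951 / (2 × 7.3 × 10^-8) = 5.42 million years.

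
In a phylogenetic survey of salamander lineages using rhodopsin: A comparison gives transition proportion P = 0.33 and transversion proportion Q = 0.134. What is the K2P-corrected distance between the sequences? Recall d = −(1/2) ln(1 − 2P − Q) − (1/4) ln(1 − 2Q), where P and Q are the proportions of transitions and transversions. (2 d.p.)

Under the Kimura two-parameter model, d = −½ ln(1 − 2P − Q) − ¼ ln(1 − 2Q).
1 − 2P − Q = 0.206, giving −½ ln(0.206) = 0.789940.
1 − 2Q = 0.732, giving −¼ ln(0.732) = 0.077994.
d = 0.789940 + 0.077994 = 0.867934.

0.87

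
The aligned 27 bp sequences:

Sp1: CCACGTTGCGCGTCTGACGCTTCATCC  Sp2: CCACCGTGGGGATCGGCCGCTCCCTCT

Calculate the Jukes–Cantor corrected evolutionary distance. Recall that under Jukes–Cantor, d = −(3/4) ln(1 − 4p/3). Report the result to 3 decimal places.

0.511

The sequences differ at 10 of 27 sites (5, 6, 9, 11, 12, 15, 17, 22, 24, 27), so p = 10/27 ≈ 0.37037.
d = −(3/4) ln(1 − 4p/3) = −0.75 ln(1 − 0.493827) = −0.75 ln(0.506173)
  = −0.75 × (-0.680877) = 0.510658 substitutions/site.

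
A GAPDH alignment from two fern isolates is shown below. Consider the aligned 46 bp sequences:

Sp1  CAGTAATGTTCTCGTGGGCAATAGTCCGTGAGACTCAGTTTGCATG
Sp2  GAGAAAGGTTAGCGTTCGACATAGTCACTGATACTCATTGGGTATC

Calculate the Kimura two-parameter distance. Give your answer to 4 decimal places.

0.5456

Of 46 sites, 1 differences are transitions and 16 are transversions, so P = 1/46 ≈ 0.021739 and Q = 16/46 ≈ 0.347826.
Under the Kimura two-parameter model, d = −½ ln(1 − 2P − Q) − ¼ ln(1 − 2Q).
1 − 2P − Q = 0.608696, giving −½ ln(0.608696) = 0.248218.
1 − 2Q = 0.304348, giving −¼ ln(0.304348) = 0.297396.
d = 0.248218 + 0.297396 = 0.545614.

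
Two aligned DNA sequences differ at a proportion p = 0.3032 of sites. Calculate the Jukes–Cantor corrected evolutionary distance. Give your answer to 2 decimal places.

d = −(3/4) ln(1 − 4p/3) = −0.75 ln(1 − 0.404267) = −0.75 ln(0.595733)
  = −0.75 × (-0.517963) = 0.388472 substitutions/site.

0.39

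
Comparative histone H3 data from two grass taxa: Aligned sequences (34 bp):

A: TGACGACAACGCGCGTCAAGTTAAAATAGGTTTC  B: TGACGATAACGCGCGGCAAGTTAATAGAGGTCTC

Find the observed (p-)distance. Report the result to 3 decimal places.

The sequences differ at 5 of 34 positions (sites 7, 16, 25, 27, 32).
p = 5/34 = 0.147058… ≈ 0.147 (to 3 d.p.).

0.147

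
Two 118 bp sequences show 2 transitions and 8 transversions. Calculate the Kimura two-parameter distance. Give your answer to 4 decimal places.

0.0901

P = 2/118 ≈ 0.016949 and Q = 8/118 ≈ 0.067797.
Under the Kimura two-parameter model, d = −½ ln(1 − 2P − Q) − ¼ ln(1 − 2Q).
1 − 2P − Q = 0.898305, giving −½ ln(0.898305) = 0.053623.
1 − 2Q = 0.864406, giving −¼ ln(0.864406) = 0.036428.
d = 0.053623 + 0.036428 = 0.090051.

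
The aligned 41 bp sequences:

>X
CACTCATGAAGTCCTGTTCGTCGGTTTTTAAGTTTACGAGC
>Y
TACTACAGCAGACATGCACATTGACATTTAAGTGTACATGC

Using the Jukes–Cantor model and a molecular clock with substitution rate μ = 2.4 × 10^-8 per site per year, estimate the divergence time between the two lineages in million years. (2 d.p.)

The sequences differ at 17 of 41 sites, so p = 17/41 ≈ 0.414634.
d = −(3/4) ln(1 − 4p/3) = −0.75 ln(1 − 0.552845) = −0.75 ln(0.447155)
  = −0.75 × (-0.804850) = 0.603638 substitutions/site.
Under a molecular clock d = 2μt, so t = d/(2μ) = 0.603638 / (2 × 2.4 × 10^-8) = 12.58 million years.

12.58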